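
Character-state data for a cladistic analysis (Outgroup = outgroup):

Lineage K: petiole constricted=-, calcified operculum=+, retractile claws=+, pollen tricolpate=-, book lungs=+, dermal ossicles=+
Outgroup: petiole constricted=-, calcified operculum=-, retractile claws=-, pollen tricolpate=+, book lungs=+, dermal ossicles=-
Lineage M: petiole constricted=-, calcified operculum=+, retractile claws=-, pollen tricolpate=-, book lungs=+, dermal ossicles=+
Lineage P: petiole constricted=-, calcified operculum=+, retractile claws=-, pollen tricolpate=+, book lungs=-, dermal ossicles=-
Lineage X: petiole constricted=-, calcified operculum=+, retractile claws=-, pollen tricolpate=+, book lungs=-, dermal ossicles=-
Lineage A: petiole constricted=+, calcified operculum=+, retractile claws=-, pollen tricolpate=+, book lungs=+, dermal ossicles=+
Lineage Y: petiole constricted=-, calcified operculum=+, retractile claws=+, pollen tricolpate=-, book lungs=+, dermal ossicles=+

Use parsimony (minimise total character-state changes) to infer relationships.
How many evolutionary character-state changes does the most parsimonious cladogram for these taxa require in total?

6

Character polarity is set by the outgroup: the derived state is whichever differs from the outgroup's state, so for pollen tricolpate, book lungs the derived state is '-', and for the remaining characters it is '+'.
petiole constricted (derived state '+') is unique to Lineage A (autapomorphy; uninformative for grouping).
All ingroup taxa share the derived state '+' for calcified operculum; it defines the ingroup but does not resolve relationships within it.
retractile claws (derived state '+') is shared by Lineage K and Lineage Y — a synapomorphy uniting that clade.
Only Lineage K, Lineage M, and Lineage Y show the derived state '-' for pollen tricolpate, supporting them as a clade.
book lungs (derived state '-') is shared by Lineage P and Lineage X — a synapomorphy uniting that clade.
dermal ossicles (derived state '+') is shared by Lineage A, Lineage K, Lineage M, and Lineage Y — a synapomorphy uniting that clade.
Most parsimonious ingroup topology: ((Lineage P,Lineage X),(((Lineage Y,Lineage K),Lineage M),Lineage A)).
Changes per character on this tree: petiole constricted: 1; calcified operculum: 1; retractile claws: 1; pollen tricolpate: 1; book lungs: 1; dermal ossicles: 1.
Total = 6.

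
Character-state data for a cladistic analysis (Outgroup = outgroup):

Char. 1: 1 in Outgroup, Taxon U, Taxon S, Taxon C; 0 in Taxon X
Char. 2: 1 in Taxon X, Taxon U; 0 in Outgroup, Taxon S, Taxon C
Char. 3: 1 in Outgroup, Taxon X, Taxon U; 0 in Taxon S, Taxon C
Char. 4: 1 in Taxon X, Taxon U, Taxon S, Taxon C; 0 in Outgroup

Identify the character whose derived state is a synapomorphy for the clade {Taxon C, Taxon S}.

Char. 3

Character polarity is set by the outgroup: the derived state is whichever differs from the outgroup's state, so for Char. 1, Char. 3 the derived state is '0', and for the remaining characters it is '1'.
Char. 1 (derived state '0') is unique to Taxon X (autapomorphy; uninformative for grouping).
Only Taxon U and Taxon X show the derived state '1' for Char. 2, supporting them as a clade.
Only Taxon C and Taxon S show the derived state '0' for Char. 3, supporting them as a clade.
Char. 4 (derived state '1') is shared by all ingroup taxa — unites the whole ingroup.
Most parsimonious ingroup topology: ((Taxon X,Taxon U),(Taxon S,Taxon C)).
The clade {Taxon C, Taxon S} is supported by Char. 3: its derived state '0' occurs in exactly those taxa and in no other taxon (including the outgroup).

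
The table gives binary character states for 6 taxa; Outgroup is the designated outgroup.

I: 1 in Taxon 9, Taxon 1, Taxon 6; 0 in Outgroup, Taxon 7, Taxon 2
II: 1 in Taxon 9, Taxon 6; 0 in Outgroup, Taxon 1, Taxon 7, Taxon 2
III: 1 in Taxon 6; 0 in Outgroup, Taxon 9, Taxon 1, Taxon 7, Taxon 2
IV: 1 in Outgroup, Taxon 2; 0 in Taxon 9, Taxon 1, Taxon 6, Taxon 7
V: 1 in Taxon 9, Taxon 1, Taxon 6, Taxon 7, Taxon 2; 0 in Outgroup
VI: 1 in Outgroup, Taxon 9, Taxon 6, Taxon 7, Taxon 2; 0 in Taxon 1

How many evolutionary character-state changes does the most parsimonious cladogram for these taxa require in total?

Character polarity is set by the outgroup: the derived state is whichever differs from the outgroup's state, so for IV, VI the derived state is '0', and for the remaining characters it is '1'.
I (derived state '1') is shared by Taxon 1, Taxon 6, and Taxon 9 — a synapomorphy uniting that clade.
II: derived state '1' in Taxon 6 and Taxon 9 only — synapomorphy for {Taxon 6, Taxon 9}.
III (derived state '1') is unique to Taxon 6 (autapomorphy; uninformative for grouping).
IV (derived state '0') is shared by Taxon 1, Taxon 6, Taxon 7, and Taxon 9 — a synapomorphy uniting that clade.
All ingroup taxa share the derived state '1' for V; it defines the ingroup but does not resolve relationships within it.
VI: derived state '0' in Taxon 1 only — an autapomorphy, so it tells us nothing about relationships among taxa.
Most parsimonious ingroup topology: ((((Taxon 9,Taxon 6),Taxon 1),Taxon 7),Taxon 2).
Changes per character on this tree: I: 1; II: 1; III: 1; IV: 1; V: 1; VI: 1.
Total = 6.

6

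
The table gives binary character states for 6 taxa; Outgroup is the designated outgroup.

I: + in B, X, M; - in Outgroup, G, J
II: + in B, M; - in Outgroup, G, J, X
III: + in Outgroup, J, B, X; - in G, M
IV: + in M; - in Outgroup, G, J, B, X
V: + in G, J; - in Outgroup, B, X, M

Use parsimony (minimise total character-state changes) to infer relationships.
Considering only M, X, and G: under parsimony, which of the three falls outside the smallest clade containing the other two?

G

Character polarity is set by the outgroup: the derived state is whichever differs from the outgroup's state, so for III the derived state is '-', and for the remaining characters it is '+'.
I: derived state '+' in B, M, and X only — synapomorphy for {B, M, X}.
II (derived state '+') is shared by B and M — a synapomorphy uniting that clade.
III (state '-') occurs in G and M but conflicts with the nesting implied by the other characters — most parsimoniously interpreted as homoplasy.
IV (derived state '+') is unique to M (autapomorphy; uninformative for grouping).
Only G and J show the derived state '+' for V, supporting them as a clade.
Most parsimonious ingroup topology: ((G,J),((B,M),X)).
M and X share a more recent common ancestor with each other than either does with G, so G is the least closely related of the three.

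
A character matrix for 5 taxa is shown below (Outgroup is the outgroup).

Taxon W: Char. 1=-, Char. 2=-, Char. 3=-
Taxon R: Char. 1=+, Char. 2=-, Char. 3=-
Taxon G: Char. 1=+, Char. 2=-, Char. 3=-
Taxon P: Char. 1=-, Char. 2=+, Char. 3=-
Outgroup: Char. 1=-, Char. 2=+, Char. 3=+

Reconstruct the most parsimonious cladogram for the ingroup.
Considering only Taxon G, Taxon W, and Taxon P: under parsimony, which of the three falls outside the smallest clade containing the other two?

Character polarity is set by the outgroup: the derived state is whichever differs from the outgroup's state, so for Char. 2, Char. 3 the derived state is '-', and for the remaining characters it is '+'.
Only Taxon G and Taxon R show the derived state '+' for Char. 1, supporting them as a clade.
Char. 2: derived state '-' in Taxon G, Taxon R, and Taxon W only — synapomorphy for {Taxon G, Taxon R, Taxon W}.
Char. 3 (derived state '-') is shared by all ingroup taxa — unites the whole ingroup.
Most parsimonious ingroup topology: ((Taxon W,(Taxon G,Taxon R)),Taxon P).
Taxon W and Taxon G share a more recent common ancestor with each other than either does with Taxon P, so Taxon P is the least closely related of the three.

Taxon P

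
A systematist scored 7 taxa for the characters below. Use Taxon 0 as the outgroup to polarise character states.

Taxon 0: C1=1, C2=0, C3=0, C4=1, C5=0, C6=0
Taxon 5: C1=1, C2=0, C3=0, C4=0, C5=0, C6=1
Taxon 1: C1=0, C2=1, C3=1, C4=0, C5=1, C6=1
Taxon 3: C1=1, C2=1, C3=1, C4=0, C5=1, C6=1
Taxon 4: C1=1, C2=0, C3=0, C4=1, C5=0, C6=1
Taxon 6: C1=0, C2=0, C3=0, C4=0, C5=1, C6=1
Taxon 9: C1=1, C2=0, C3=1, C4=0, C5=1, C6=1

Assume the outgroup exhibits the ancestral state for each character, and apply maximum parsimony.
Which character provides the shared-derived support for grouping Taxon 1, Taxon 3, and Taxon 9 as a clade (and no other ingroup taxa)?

C3

Character polarity is set by the outgroup: the derived state is whichever differs from the outgroup's state, so for C1, C4 the derived state is '0', and for the remaining characters it is '1'.
C1 groups Taxon 1 and Taxon 6, which is incompatible with the clades supported by the remaining characters; treating it as convergent (homoplasy) costs fewer steps than any alternative tree.
C2 (derived state '1') is shared by Taxon 1 and Taxon 3 — a synapomorphy uniting that clade.
Only Taxon 1, Taxon 3, and Taxon 9 show the derived state '1' for C3, supporting them as a clade.
C4: derived state '0' in Taxon 1, Taxon 3, Taxon 5, Taxon 6, and Taxon 9 only — synapomorphy for {Taxon 1, Taxon 3, Taxon 5, Taxon 6, Taxon 9}.
C5 (derived state '1') is shared by Taxon 1, Taxon 3, Taxon 6, and Taxon 9 — a synapomorphy uniting that clade.
C6 (derived state '1') is shared by all ingroup taxa — unites the whole ingroup.
Most parsimonious ingroup topology: ((Taxon 5,(((Taxon 1,Taxon 3),Taxon 9),Taxon 6)),Taxon 4).
The clade {Taxon 1, Taxon 3, Taxon 9} is supported by C3: its derived state '1' occurs in exactly those taxa and in no other taxon (including the outgroup).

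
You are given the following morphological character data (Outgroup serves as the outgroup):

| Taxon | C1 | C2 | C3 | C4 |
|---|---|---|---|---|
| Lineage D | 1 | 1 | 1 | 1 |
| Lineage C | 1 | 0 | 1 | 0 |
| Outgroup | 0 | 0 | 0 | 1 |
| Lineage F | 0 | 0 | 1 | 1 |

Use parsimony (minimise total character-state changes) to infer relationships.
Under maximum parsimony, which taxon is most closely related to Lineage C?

Character polarity is set by the outgroup: the derived state is whichever differs from the outgroup's state, so for C4 the derived state is '0', and for the remaining characters it is '1'.
Only Lineage C and Lineage D show the derived state '1' for C1, supporting them as a clade.
C2: derived state '1' in Lineage D only — an autapomorphy, so it tells us nothing about relationships among taxa.
All ingroup taxa share the derived state '1' for C3; it defines the ingroup but does not resolve relationships within it.
C4 (derived state '0') is unique to Lineage C (autapomorphy; uninformative for grouping).
Most parsimonious ingroup topology: (Lineage F,(Lineage C,Lineage D)).
Lineage C and Lineage D form a cherry on this tree, so they are sister taxa.

Lineage D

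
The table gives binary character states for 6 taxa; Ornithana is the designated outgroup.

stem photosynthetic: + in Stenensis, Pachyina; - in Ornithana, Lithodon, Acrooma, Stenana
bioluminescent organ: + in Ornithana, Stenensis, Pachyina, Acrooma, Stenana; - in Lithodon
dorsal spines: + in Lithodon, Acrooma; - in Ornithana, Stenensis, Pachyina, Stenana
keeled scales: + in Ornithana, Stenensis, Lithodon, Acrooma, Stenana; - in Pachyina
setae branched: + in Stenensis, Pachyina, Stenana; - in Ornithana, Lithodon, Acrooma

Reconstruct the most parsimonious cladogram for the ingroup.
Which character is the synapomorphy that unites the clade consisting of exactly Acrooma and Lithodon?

Character polarity is set by the outgroup: the derived state is whichever differs from the outgroup's state, so for bioluminescent organ, keeled scales the derived state is '-', and for the remaining characters it is '+'.
stem photosynthetic (derived state '+') is shared by Pachyina and Stenensis — a synapomorphy uniting that clade.
bioluminescent organ (derived state '-') is unique to Lithodon (autapomorphy; uninformative for grouping).
dorsal spines (derived state '+') is shared by Acrooma and Lithodon — a synapomorphy uniting that clade.
keeled scales (derived state '-') is unique to Pachyina (autapomorphy; uninformative for grouping).
setae branched: derived state '+' in Pachyina, Stenana, and Stenensis only — synapomorphy for {Pachyina, Stenana, Stenensis}.
Most parsimonious ingroup topology: (((Stenensis,Pachyina),Stenana),(Lithodon,Acrooma)).
The clade {Acrooma, Lithodon} is supported by dorsal spines: its derived state '+' occurs in exactly those taxa and in no other taxon (including the outgroup).

dorsal spines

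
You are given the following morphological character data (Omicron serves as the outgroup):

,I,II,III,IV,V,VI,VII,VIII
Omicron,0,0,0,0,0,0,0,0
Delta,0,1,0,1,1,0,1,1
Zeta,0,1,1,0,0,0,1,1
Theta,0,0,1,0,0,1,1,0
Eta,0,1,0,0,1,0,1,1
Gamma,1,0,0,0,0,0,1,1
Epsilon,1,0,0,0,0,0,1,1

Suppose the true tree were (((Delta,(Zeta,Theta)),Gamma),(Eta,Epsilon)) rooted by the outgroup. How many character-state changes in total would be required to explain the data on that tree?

13

Map each character onto (((Delta,(Zeta,Theta)),Gamma),(Eta,Epsilon)) (rooted by Omicron) and count the minimum state changes it requires (Fitch parsimony):
I: 2; II: 3; III: 1; IV: 1; V: 2; VI: 1; VII: 1; VIII: 2.
Total tree length = 13.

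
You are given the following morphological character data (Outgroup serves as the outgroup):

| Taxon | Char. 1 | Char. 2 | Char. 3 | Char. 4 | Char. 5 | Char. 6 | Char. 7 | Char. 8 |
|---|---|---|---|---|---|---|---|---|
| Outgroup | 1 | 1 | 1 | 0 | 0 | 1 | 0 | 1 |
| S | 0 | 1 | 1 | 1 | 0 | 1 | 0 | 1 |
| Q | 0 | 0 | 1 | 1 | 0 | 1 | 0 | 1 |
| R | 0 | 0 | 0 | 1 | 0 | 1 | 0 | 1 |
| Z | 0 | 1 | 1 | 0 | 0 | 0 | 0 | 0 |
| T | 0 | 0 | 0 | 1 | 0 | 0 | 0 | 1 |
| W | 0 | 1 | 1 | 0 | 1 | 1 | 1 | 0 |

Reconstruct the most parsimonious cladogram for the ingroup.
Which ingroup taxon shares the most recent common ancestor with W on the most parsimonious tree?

Character polarity is set by the outgroup: the derived state is whichever differs from the outgroup's state, so for Char. 1, Char. 2, Char. 3, Char. 6, Char. 8 the derived state is '0', and for the remaining characters it is '1'.
Char. 1 (derived state '0') is shared by all ingroup taxa — unites the whole ingroup.
Char. 2 (derived state '0') is shared by Q, R, and T — a synapomorphy uniting that clade.
Char. 3 (derived state '0') is shared by R and T — a synapomorphy uniting that clade.
Char. 4 (derived state '1') is shared by Q, R, S, and T — a synapomorphy uniting that clade.
Char. 5: derived state '1' in W only — an autapomorphy, so it tells us nothing about relationships among taxa.
Char. 6 groups T and Z, which is incompatible with the clades supported by the remaining characters; treating it as convergent (homoplasy) costs fewer steps than any alternative tree.
Char. 7: derived state '1' in W only — an autapomorphy, so it tells us nothing about relationships among taxa.
Char. 8: derived state '0' in W and Z only — synapomorphy for {W, Z}.
Most parsimonious ingroup topology: ((S,(Q,(R,T))),(Z,W)).
W and Z form a cherry on this tree, so they are sister taxa.

Z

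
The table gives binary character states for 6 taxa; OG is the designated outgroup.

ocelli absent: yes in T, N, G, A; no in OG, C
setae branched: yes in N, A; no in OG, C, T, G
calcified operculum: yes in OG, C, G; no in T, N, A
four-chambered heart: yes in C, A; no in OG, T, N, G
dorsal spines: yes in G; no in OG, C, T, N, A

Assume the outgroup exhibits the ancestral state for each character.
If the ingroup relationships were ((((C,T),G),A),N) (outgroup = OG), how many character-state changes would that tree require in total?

Map each character onto ((((C,T),G),A),N) (rooted by OG) and count the minimum state changes it requires (Fitch parsimony):
ocelli absent: 2; setae branched: 2; calcified operculum: 3; four-chambered heart: 2; dorsal spines: 1.
Total tree length = 10.

10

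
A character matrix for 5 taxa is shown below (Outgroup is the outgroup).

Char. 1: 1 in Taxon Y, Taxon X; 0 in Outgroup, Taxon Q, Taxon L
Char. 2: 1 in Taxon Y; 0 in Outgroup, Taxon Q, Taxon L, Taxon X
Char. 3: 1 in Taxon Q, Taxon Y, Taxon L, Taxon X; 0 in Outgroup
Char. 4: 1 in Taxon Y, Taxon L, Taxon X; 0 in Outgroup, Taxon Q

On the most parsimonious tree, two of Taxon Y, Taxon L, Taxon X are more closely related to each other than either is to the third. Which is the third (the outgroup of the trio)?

Taxon L

The outgroup has state '0' for every character, so '1' is the derived state throughout.
Only Taxon X and Taxon Y show the derived state '1' for Char. 1, supporting them as a clade.
Char. 2 (derived state '1') is unique to Taxon Y (autapomorphy; uninformative for grouping).
All ingroup taxa share the derived state '1' for Char. 3; it defines the ingroup but does not resolve relationships within it.
Only Taxon L, Taxon X, and Taxon Y show the derived state '1' for Char. 4, supporting them as a clade.
Most parsimonious ingroup topology: ((Taxon L,(Taxon Y,Taxon X)),Taxon Q).
Taxon X and Taxon Y share a more recent common ancestor with each other than either does with Taxon L, so Taxon L is the least closely related of the three.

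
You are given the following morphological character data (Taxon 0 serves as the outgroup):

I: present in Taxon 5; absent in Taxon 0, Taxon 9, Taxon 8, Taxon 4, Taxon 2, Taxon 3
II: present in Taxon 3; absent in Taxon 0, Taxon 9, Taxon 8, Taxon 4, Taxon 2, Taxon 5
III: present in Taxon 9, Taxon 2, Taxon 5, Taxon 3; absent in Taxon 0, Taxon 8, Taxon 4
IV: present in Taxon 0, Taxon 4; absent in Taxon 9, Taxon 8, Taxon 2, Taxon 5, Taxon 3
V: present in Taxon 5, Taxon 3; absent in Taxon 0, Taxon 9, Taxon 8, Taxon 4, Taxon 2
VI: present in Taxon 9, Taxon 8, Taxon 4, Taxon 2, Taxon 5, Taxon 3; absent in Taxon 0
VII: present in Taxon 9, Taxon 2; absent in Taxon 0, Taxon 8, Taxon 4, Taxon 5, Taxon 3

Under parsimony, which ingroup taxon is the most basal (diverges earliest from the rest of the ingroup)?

Taxon 4

Character polarity is set by the outgroup: the derived state is whichever differs from the outgroup's state, so for IV the derived state is 'absent', and for the remaining characters it is 'present'.
I: derived state 'present' in Taxon 5 only — an autapomorphy, so it tells us nothing about relationships among taxa.
II (derived state 'present') is unique to Taxon 3 (autapomorphy; uninformative for grouping).
III: derived state 'present' in Taxon 2, Taxon 3, Taxon 5, and Taxon 9 only — synapomorphy for {Taxon 2, Taxon 3, Taxon 5, Taxon 9}.
Only Taxon 2, Taxon 3, Taxon 5, Taxon 8, and Taxon 9 show the derived state 'absent' for IV, supporting them as a clade.
V: derived state 'present' in Taxon 3 and Taxon 5 only — synapomorphy for {Taxon 3, Taxon 5}.
VI (derived state 'present') is shared by all ingroup taxa — unites the whole ingroup.
Only Taxon 2 and Taxon 9 show the derived state 'present' for VII, supporting them as a clade.
Most parsimonious ingroup topology: ((((Taxon 9,Taxon 2),(Taxon 5,Taxon 3)),Taxon 8),Taxon 4).
Taxon 4 is sister to the clade containing all other ingroup taxa, so it is the earliest-diverging (most basal) ingroup lineage.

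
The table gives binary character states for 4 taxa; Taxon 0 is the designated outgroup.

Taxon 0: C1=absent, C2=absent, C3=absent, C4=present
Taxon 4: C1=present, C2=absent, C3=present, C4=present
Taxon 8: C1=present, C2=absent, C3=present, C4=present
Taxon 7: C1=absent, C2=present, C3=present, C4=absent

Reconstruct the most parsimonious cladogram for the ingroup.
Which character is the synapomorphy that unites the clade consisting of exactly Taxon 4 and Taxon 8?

C1

Character polarity is set by the outgroup: the derived state is whichever differs from the outgroup's state, so for C4 the derived state is 'absent', and for the remaining characters it is 'present'.
Only Taxon 4 and Taxon 8 show the derived state 'present' for C1, supporting them as a clade.
C2: derived state 'present' in Taxon 7 only — an autapomorphy, so it tells us nothing about relationships among taxa.
C3 (derived state 'present') is shared by all ingroup taxa — unites the whole ingroup.
C4 (derived state 'absent') is unique to Taxon 7 (autapomorphy; uninformative for grouping).
Most parsimonious ingroup topology: ((Taxon 4,Taxon 8),Taxon 7).
The clade {Taxon 4, Taxon 8} is supported by C1: its derived state 'present' occurs in exactly those taxa and in no other taxon (including the outgroup).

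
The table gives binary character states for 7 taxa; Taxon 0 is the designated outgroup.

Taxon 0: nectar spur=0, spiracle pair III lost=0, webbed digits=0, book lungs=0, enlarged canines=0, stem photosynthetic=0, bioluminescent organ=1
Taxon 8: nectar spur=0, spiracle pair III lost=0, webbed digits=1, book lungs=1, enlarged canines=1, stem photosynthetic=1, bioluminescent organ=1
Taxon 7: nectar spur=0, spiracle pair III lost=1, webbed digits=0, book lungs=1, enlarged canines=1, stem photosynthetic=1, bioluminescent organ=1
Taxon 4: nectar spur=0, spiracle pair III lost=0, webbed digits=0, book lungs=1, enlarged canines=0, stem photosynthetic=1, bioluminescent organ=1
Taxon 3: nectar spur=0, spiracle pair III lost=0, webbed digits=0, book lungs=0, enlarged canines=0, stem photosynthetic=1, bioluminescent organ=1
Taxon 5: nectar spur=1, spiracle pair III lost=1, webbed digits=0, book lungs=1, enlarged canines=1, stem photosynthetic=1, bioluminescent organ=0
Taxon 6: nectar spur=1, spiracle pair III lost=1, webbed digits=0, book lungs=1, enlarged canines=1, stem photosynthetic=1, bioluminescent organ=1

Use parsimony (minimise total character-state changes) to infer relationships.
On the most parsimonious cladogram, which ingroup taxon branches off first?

Taxon 3

Character polarity is set by the outgroup: the derived state is whichever differs from the outgroup's state, so for bioluminescent organ the derived state is '0', and for the remaining characters it is '1'.
Only Taxon 5 and Taxon 6 show the derived state '1' for nectar spur, supporting them as a clade.
spiracle pair III lost: derived state '1' in Taxon 5, Taxon 6, and Taxon 7 only — synapomorphy for {Taxon 5, Taxon 6, Taxon 7}.
webbed digits: derived state '1' in Taxon 8 only — an autapomorphy, so it tells us nothing about relationships among taxa.
book lungs: derived state '1' in Taxon 4, Taxon 5, Taxon 6, Taxon 7, and Taxon 8 only — synapomorphy for {Taxon 4, Taxon 5, Taxon 6, Taxon 7, Taxon 8}.
enlarged canines (derived state '1') is shared by Taxon 5, Taxon 6, Taxon 7, and Taxon 8 — a synapomorphy uniting that clade.
All ingroup taxa share the derived state '1' for stem photosynthetic; it defines the ingroup but does not resolve relationships within it.
bioluminescent organ (derived state '0') is unique to Taxon 5 (autapomorphy; uninformative for grouping).
Most parsimonious ingroup topology: (((Taxon 8,(Taxon 7,(Taxon 5,Taxon 6))),Taxon 4),Taxon 3).
Taxon 3 is sister to the clade containing all other ingroup taxa, so it is the earliest-diverging (most basal) ingroup lineage.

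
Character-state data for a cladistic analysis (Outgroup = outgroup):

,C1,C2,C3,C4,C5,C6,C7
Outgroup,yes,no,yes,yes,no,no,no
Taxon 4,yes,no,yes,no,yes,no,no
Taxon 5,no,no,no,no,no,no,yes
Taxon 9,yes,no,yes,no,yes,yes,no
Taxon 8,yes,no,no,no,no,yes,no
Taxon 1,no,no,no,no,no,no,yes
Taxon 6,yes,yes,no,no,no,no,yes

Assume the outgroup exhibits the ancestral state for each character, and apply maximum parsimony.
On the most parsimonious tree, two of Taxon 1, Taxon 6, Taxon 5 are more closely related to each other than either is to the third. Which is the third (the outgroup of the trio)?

Taxon 6

Character polarity is set by the outgroup: the derived state is whichever differs from the outgroup's state, so for C1, C3, C4 the derived state is 'no', and for the remaining characters it is 'yes'.
C1 (derived state 'no') is shared by Taxon 1 and Taxon 5 — a synapomorphy uniting that clade.
C2: derived state 'yes' in Taxon 6 only — an autapomorphy, so it tells us nothing about relationships among taxa.
C3: derived state 'no' in Taxon 1, Taxon 5, Taxon 6, and Taxon 8 only — synapomorphy for {Taxon 1, Taxon 5, Taxon 6, Taxon 8}.
C4 (derived state 'no') is shared by all ingroup taxa — unites the whole ingroup.
C5 (derived state 'yes') is shared by Taxon 4 and Taxon 9 — a synapomorphy uniting that clade.
C6 groups Taxon 8 and Taxon 9, which is incompatible with the clades supported by the remaining characters; treating it as convergent (homoplasy) costs fewer steps than any alternative tree.
C7 (derived state 'yes') is shared by Taxon 1, Taxon 5, and Taxon 6 — a synapomorphy uniting that clade.
Most parsimonious ingroup topology: ((Taxon 4,Taxon 9),(((Taxon 5,Taxon 1),Taxon 6),Taxon 8)).
Taxon 1 and Taxon 5 share a more recent common ancestor with each other than either does with Taxon 6, so Taxon 6 is the least closely related of the three.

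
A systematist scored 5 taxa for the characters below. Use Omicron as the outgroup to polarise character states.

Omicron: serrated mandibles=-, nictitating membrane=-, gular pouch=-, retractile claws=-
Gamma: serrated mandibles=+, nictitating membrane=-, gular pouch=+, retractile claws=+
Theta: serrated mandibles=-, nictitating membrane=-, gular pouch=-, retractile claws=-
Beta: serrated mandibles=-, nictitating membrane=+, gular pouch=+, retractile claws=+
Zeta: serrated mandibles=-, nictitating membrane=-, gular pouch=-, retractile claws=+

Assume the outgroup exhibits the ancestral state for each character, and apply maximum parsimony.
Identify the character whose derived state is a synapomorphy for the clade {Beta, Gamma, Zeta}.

retractile claws

The outgroup has state '-' for every character, so '+' is the derived state throughout.
serrated mandibles: derived state '+' in Gamma only — an autapomorphy, so it tells us nothing about relationships among taxa.
nictitating membrane (derived state '+') is unique to Beta (autapomorphy; uninformative for grouping).
gular pouch (derived state '+') is shared by Beta and Gamma — a synapomorphy uniting that clade.
Only Beta, Gamma, and Zeta show the derived state '+' for retractile claws, supporting them as a clade.
Most parsimonious ingroup topology: (((Gamma,Beta),Zeta),Theta).
The clade {Beta, Gamma, Zeta} is supported by retractile claws: its derived state '+' occurs in exactly those taxa and in no other taxon (including the outgroup).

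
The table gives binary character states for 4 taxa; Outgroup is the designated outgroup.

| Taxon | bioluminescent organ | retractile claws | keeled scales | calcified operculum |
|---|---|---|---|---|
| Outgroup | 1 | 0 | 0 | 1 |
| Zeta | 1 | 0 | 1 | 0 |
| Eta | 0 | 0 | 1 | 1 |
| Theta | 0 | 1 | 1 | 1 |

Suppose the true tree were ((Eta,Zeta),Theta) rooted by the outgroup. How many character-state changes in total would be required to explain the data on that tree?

5

Map each character onto ((Eta,Zeta),Theta) (rooted by Outgroup) and count the minimum state changes it requires (Fitch parsimony):
bioluminescent organ: 2; retractile claws: 1; keeled scales: 1; calcified operculum: 1.
Total tree length = 5.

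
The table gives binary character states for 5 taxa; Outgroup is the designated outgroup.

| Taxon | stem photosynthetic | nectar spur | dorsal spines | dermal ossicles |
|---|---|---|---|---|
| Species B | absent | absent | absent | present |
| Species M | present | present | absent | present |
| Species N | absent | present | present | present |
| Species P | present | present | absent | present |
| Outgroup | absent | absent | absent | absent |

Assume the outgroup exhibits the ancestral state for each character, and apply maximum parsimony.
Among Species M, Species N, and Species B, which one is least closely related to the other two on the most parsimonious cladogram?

The outgroup has state 'absent' for every character, so 'present' is the derived state throughout.
stem photosynthetic: derived state 'present' in Species M and Species P only — synapomorphy for {Species M, Species P}.
nectar spur (derived state 'present') is shared by Species M, Species N, and Species P — a synapomorphy uniting that clade.
dorsal spines: derived state 'present' in Species N only — an autapomorphy, so it tells us nothing about relationships among taxa.
dermal ossicles (derived state 'present') is shared by all ingroup taxa — unites the whole ingroup.
Most parsimonious ingroup topology: (((Species M,Species P),Species N),Species B).
Species N and Species M share a more recent common ancestor with each other than either does with Species B, so Species B is the least closely related of the three.

Species B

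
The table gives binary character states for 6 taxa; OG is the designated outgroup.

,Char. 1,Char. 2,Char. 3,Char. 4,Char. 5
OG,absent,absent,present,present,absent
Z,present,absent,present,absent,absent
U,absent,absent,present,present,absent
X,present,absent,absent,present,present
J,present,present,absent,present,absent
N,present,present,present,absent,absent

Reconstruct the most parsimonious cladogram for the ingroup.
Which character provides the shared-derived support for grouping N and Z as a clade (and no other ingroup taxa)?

Character polarity is set by the outgroup: the derived state is whichever differs from the outgroup's state, so for Char. 3, Char. 4 the derived state is 'absent', and for the remaining characters it is 'present'.
Char. 1 (derived state 'present') is shared by J, N, X, and Z — a synapomorphy uniting that clade.
Char. 2 (state 'present') occurs in J and N but conflicts with the nesting implied by the other characters — most parsimoniously interpreted as homoplasy.
Char. 3 (derived state 'absent') is shared by J and X — a synapomorphy uniting that clade.
Char. 4: derived state 'absent' in N and Z only — synapomorphy for {N, Z}.
Char. 5: derived state 'present' in X only — an autapomorphy, so it tells us nothing about relationships among taxa.
Most parsimonious ingroup topology: (((Z,N),(X,J)),U).
The clade {N, Z} is supported by Char. 4: its derived state 'absent' occurs in exactly those taxa and in no other taxon (including the outgroup).

Char. 4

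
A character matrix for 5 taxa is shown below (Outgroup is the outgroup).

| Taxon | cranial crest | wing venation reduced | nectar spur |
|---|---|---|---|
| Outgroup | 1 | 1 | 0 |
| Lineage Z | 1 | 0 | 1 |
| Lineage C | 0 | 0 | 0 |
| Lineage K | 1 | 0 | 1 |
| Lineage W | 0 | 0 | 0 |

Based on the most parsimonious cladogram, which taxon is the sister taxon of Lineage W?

Character polarity is set by the outgroup: the derived state is whichever differs from the outgroup's state, so for cranial crest, wing venation reduced the derived state is '0', and for the remaining characters it is '1'.
cranial crest (derived state '0') is shared by Lineage C and Lineage W — a synapomorphy uniting that clade.
All ingroup taxa share the derived state '0' for wing venation reduced; it defines the ingroup but does not resolve relationships within it.
nectar spur: derived state '1' in Lineage K and Lineage Z only — synapomorphy for {Lineage K, Lineage Z}.
Most parsimonious ingroup topology: ((Lineage Z,Lineage K),(Lineage C,Lineage W)).
Lineage W and Lineage C form a cherry on this tree, so they are sister taxa.

Lineage C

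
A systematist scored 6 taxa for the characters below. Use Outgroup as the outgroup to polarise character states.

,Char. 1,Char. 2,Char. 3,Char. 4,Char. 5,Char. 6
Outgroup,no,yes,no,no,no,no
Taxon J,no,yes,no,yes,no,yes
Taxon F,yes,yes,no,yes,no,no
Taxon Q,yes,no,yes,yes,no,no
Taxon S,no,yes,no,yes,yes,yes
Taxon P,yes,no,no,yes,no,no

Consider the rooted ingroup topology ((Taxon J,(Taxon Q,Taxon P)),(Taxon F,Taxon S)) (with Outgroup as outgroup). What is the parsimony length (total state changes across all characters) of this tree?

8

Map each character onto ((Taxon J,(Taxon Q,Taxon P)),(Taxon F,Taxon S)) (rooted by Outgroup) and count the minimum state changes it requires (Fitch parsimony):
Char. 1: 2; Char. 2: 1; Char. 3: 1; Char. 4: 1; Char. 5: 1; Char. 6: 2.
Total tree length = 8.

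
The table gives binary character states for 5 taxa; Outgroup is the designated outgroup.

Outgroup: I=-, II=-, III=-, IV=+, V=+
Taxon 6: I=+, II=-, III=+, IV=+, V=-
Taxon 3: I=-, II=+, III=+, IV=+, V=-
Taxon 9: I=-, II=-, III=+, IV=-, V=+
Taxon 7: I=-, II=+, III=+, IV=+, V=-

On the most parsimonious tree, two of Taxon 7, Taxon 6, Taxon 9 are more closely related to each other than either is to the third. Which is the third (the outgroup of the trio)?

Taxon 9

Character polarity is set by the outgroup: the derived state is whichever differs from the outgroup's state, so for IV, V the derived state is '-', and for the remaining characters it is '+'.
I: derived state '+' in Taxon 6 only — an autapomorphy, so it tells us nothing about relationships among taxa.
Only Taxon 3 and Taxon 7 show the derived state '+' for II, supporting them as a clade.
III (derived state '+') is shared by all ingroup taxa — unites the whole ingroup.
IV: derived state '-' in Taxon 9 only — an autapomorphy, so it tells us nothing about relationships among taxa.
Only Taxon 3, Taxon 6, and Taxon 7 show the derived state '-' for V, supporting them as a clade.
Most parsimonious ingroup topology: (((Taxon 7,Taxon 3),Taxon 6),Taxon 9).
Taxon 7 and Taxon 6 share a more recent common ancestor with each other than either does with Taxon 9, so Taxon 9 is the least closely related of the three.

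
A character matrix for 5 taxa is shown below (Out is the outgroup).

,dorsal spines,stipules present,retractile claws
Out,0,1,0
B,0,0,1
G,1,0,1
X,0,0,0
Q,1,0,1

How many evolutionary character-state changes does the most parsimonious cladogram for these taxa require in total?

Character polarity is set by the outgroup: the derived state is whichever differs from the outgroup's state, so for stipules present the derived state is '0', and for the remaining characters it is '1'.
dorsal spines: derived state '1' in G and Q only — synapomorphy for {G, Q}.
stipules present (derived state '0') is shared by all ingroup taxa — unites the whole ingroup.
retractile claws (derived state '1') is shared by B, G, and Q — a synapomorphy uniting that clade.
Most parsimonious ingroup topology: ((B,(G,Q)),X).
Changes per character on this tree: dorsal spines: 1; stipules present: 1; retractile claws: 1.
Total = 3.

3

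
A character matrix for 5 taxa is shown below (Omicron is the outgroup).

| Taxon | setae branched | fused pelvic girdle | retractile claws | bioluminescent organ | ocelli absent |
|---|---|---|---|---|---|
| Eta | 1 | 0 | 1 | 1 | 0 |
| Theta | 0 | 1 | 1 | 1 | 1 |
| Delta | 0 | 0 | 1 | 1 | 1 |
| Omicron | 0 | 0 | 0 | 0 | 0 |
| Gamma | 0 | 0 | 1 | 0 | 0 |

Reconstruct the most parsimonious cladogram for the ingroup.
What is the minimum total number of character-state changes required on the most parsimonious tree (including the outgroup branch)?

5

The outgroup has state '0' for every character, so '1' is the derived state throughout.
setae branched: derived state '1' in Eta only — an autapomorphy, so it tells us nothing about relationships among taxa.
fused pelvic girdle (derived state '1') is unique to Theta (autapomorphy; uninformative for grouping).
All ingroup taxa share the derived state '1' for retractile claws; it defines the ingroup but does not resolve relationships within it.
bioluminescent organ (derived state '1') is shared by Delta, Eta, and Theta — a synapomorphy uniting that clade.
Only Delta and Theta show the derived state '1' for ocelli absent, supporting them as a clade.
Most parsimonious ingroup topology: (((Delta,Theta),Eta),Gamma).
Changes per character on this tree: setae branched: 1; fused pelvic girdle: 1; retractile claws: 1; bioluminescent organ: 1; ocelli absent: 1.
Total = 5.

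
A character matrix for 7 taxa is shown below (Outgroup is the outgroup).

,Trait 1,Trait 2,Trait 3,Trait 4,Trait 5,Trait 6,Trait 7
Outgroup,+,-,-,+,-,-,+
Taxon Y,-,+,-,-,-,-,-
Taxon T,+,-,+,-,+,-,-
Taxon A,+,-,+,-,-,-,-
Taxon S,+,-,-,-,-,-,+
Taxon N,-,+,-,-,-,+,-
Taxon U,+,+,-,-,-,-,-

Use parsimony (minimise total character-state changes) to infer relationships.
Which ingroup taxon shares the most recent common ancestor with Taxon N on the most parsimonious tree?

Taxon Y

Character polarity is set by the outgroup: the derived state is whichever differs from the outgroup's state, so for Trait 1, Trait 4, Trait 7 the derived state is '-', and for the remaining characters it is '+'.
Trait 1: derived state '-' in Taxon N and Taxon Y only — synapomorphy for {Taxon N, Taxon Y}.
Trait 2 (derived state '+') is shared by Taxon N, Taxon U, and Taxon Y — a synapomorphy uniting that clade.
Only Taxon A and Taxon T show the derived state '+' for Trait 3, supporting them as a clade.
All ingroup taxa share the derived state '-' for Trait 4; it defines the ingroup but does not resolve relationships within it.
Trait 5 (derived state '+') is unique to Taxon T (autapomorphy; uninformative for grouping).
Trait 6 (derived state '+') is unique to Taxon N (autapomorphy; uninformative for grouping).
Trait 7: derived state '-' in Taxon A, Taxon N, Taxon T, Taxon U, and Taxon Y only — synapomorphy for {Taxon A, Taxon N, Taxon T, Taxon U, Taxon Y}.
Most parsimonious ingroup topology: ((((Taxon Y,Taxon N),Taxon U),(Taxon T,Taxon A)),Taxon S).
Taxon N and Taxon Y form a cherry on this tree, so they are sister taxa.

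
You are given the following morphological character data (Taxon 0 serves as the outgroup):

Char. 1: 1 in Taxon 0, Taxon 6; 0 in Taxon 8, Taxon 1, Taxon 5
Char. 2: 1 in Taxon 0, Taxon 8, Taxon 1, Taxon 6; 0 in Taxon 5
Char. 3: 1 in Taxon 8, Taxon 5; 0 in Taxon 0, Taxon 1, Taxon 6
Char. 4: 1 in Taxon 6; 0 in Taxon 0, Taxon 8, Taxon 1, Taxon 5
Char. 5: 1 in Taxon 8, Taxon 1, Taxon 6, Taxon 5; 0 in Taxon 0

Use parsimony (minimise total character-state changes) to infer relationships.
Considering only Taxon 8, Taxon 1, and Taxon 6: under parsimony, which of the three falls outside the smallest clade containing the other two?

Taxon 6

Character polarity is set by the outgroup: the derived state is whichever differs from the outgroup's state, so for Char. 1, Char. 2 the derived state is '0', and for the remaining characters it is '1'.
Char. 1: derived state '0' in Taxon 1, Taxon 5, and Taxon 8 only — synapomorphy for {Taxon 1, Taxon 5, Taxon 8}.
Char. 2: derived state '0' in Taxon 5 only — an autapomorphy, so it tells us nothing about relationships among taxa.
Char. 3 (derived state '1') is shared by Taxon 5 and Taxon 8 — a synapomorphy uniting that clade.
Char. 4: derived state '1' in Taxon 6 only — an autapomorphy, so it tells us nothing about relationships among taxa.
All ingroup taxa share the derived state '1' for Char. 5; it defines the ingroup but does not resolve relationships within it.
Most parsimonious ingroup topology: (((Taxon 8,Taxon 5),Taxon 1),Taxon 6).
Taxon 8 and Taxon 1 share a more recent common ancestor with each other than either does with Taxon 6, so Taxon 6 is the least closely related of the three.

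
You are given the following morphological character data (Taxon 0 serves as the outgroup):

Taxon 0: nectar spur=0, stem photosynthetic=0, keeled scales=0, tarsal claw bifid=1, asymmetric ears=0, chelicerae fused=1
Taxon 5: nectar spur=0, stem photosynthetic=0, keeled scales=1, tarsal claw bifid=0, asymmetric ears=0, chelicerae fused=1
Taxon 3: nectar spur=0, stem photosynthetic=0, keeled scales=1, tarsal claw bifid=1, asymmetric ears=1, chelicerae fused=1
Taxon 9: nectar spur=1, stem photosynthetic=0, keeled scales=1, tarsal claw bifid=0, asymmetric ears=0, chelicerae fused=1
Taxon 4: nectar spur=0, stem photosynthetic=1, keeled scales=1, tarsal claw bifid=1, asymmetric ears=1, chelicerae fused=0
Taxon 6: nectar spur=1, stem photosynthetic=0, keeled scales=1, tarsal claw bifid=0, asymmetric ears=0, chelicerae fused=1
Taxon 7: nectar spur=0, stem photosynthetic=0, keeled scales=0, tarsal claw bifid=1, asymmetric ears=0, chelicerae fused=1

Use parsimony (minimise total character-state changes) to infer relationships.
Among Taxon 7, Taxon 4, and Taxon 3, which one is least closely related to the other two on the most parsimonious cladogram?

Taxon 7

Character polarity is set by the outgroup: the derived state is whichever differs from the outgroup's state, so for tarsal claw bifid, chelicerae fused the derived state is '0', and for the remaining characters it is '1'.
Only Taxon 6 and Taxon 9 show the derived state '1' for nectar spur, supporting them as a clade.
stem photosynthetic: derived state '1' in Taxon 4 only — an autapomorphy, so it tells us nothing about relationships among taxa.
Only Taxon 3, Taxon 4, Taxon 5, Taxon 6, and Taxon 9 show the derived state '1' for keeled scales, supporting them as a clade.
tarsal claw bifid (derived state '0') is shared by Taxon 5, Taxon 6, and Taxon 9 — a synapomorphy uniting that clade.
asymmetric ears: derived state '1' in Taxon 3 and Taxon 4 only — synapomorphy for {Taxon 3, Taxon 4}.
chelicerae fused: derived state '0' in Taxon 4 only — an autapomorphy, so it tells us nothing about relationships among taxa.
Most parsimonious ingroup topology: (((Taxon 5,(Taxon 9,Taxon 6)),(Taxon 3,Taxon 4)),Taxon 7).
Taxon 3 and Taxon 4 share a more recent common ancestor with each other than either does with Taxon 7, so Taxon 7 is the least closely related of the three.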